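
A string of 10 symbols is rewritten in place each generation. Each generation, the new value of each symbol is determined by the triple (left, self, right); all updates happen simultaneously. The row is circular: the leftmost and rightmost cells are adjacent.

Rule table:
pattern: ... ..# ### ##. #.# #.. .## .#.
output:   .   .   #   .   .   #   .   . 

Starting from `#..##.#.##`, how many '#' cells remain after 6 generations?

generation 1: .#.......#
generation 2: ..#.......
generation 3: ...#......
generation 4: ....#.....
generation 5: .....#....
generation 6: ......#...
count of #: 1

1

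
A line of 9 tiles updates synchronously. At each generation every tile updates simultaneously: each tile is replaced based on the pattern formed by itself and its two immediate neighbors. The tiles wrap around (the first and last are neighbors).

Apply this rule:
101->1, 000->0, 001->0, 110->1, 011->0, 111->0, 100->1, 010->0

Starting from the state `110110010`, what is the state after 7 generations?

011001011

011011001
101101100
010110110
001011011
100101101
110010110
011001011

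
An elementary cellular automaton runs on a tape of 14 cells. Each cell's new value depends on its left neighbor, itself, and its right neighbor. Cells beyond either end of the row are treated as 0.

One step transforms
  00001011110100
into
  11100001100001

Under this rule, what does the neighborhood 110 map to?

0

At position 9 the neighborhood is 110; the next row has 0 there.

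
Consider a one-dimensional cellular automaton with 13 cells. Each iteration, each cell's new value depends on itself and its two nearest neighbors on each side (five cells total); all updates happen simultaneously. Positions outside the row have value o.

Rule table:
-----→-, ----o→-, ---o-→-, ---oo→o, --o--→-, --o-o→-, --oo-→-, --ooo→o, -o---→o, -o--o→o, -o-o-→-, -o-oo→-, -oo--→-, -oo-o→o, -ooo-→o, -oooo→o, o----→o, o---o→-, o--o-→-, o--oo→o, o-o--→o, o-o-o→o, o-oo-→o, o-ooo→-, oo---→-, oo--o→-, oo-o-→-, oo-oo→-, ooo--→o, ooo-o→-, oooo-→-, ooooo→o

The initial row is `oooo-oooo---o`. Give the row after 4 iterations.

oo----o-o--oo
-o-o----ooooo
-o-ooo-oooooo
-o--o---ooooo

-o--o---ooooo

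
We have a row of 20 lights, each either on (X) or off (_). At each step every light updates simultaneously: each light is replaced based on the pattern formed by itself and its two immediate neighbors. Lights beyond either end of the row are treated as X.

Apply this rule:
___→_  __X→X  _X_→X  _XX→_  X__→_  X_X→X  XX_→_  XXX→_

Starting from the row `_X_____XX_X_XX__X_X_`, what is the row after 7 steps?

XX____X__XXX___XXXXX
_____XX_X_____X_____
____X__XX____XX____X
___XX_X_____X_____X_
__X__XX____XX____XXX
_XX_X_____X_____X___
X__XX____XX____XX__X

X__XX____XX____XX__X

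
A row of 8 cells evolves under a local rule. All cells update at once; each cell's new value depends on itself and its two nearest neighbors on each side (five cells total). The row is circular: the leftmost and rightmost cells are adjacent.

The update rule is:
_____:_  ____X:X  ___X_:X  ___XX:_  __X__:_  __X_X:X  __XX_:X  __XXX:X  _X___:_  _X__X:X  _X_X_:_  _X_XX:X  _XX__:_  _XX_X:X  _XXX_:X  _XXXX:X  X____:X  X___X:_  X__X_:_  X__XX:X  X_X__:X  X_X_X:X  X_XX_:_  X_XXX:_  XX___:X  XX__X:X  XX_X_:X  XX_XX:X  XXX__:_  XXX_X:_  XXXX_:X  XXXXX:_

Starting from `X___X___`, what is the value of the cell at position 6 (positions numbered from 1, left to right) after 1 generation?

___X___X
position 6 holds _

_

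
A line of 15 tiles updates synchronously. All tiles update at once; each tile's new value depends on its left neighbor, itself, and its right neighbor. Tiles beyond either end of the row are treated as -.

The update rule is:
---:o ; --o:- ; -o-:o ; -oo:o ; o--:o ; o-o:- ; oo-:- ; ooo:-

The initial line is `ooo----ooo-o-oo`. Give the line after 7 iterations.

o--ooo-o---o-o-
oo-o---ooo-o-oo
o--ooo-o---o-o-  (repeats iteration 1; period 2)
iteration 7: o--ooo-o---o-o-

o--ooo-o---o-o-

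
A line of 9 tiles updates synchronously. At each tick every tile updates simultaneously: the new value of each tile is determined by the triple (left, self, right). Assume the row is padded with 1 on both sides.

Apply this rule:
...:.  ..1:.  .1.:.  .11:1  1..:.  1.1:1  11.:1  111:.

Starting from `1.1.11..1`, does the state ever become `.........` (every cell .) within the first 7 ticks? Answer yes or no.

no

11.111..1
.111.1..1
11.11...1
.1111...1
11..1...1
.1......1
1.......1
tick 7 is 1.......1, still not uniform .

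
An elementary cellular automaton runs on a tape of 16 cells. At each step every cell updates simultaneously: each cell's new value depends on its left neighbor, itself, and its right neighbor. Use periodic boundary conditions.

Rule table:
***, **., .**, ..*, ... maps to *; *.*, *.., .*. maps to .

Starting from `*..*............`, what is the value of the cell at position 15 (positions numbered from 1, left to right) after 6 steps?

*

..*..***********
.*..************
...*************
.***************
.***************  (fixed point — unchanged through step 6)
position 15 holds *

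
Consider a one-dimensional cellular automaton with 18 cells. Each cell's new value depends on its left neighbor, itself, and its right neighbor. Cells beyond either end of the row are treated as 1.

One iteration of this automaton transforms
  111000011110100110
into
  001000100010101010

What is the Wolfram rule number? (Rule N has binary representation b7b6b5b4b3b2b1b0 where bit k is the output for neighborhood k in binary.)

70

position 0: 111 → 0  (bit 7 = 0)
position 2: 110 → 1  (bit 6 = 1)
position 11: 101 → 0  (bit 5 = 0)
position 3: 100 → 0  (bit 4 = 0)
position 7: 011 → 0  (bit 3 = 0)
position 12: 010 → 1  (bit 2 = 1)
position 6: 001 → 1  (bit 1 = 1)
position 4: 000 → 0  (bit 0 = 0)
bits b7..b0 = 01000110 = 70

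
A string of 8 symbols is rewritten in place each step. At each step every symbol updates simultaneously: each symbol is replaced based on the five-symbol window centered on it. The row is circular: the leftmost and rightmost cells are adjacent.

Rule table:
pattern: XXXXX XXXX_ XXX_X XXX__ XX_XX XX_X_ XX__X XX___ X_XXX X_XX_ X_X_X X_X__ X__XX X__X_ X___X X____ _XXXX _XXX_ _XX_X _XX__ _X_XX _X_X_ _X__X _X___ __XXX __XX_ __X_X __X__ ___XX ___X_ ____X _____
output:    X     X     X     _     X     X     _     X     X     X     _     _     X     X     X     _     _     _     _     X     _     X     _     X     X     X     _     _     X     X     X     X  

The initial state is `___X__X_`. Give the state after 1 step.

_XX__X_X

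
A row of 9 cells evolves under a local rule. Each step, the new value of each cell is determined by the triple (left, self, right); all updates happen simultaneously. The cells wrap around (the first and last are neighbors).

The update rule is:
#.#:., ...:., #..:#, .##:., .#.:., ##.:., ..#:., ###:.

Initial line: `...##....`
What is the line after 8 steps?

...#.....

step 1: .....#...
step 2: ......#..
step 3: .......#.
step 4: ........#
step 5: #........
step 6: .#.......
step 7: ..#......
step 8: ...#.....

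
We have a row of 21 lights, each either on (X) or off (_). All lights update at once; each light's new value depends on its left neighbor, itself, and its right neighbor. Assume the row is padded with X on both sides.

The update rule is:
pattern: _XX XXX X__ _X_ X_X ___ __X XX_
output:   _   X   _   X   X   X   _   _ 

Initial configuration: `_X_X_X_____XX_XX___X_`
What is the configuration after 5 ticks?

XX_XXX___XX__XX__X__X

tick 1: XXXXXX_XXX___X___X_XX
tick 2: XXXXX_X_X__X_X_X_XX_X
tick 3: XXXX_XXXX__XXXXXX__X_
tick 4: XXX_X_XX____XXXX___XX
tick 5: XX_XXX___XX__XX__X__X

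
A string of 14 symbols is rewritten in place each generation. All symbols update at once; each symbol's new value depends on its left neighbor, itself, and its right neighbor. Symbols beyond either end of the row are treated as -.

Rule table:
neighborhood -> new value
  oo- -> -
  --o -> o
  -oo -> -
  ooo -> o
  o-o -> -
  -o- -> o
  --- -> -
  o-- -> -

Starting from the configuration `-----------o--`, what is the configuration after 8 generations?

---o----------

----------oo--
---------o----
--------oo----
-------o------
------oo------
-----o--------
----oo--------
---o----------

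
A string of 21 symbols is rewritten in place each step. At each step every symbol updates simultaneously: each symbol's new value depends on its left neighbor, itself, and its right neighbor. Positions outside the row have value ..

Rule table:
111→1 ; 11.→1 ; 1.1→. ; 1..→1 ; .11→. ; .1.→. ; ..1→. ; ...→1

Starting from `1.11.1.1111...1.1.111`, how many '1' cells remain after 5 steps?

step 1: ...1....11111......11
step 2: 11..111..111111111..1
step 3: .11..111..111111111..
step 4: ..11..111..1111111111
step 5: 1..11..111..111111111
count of 1: 15

15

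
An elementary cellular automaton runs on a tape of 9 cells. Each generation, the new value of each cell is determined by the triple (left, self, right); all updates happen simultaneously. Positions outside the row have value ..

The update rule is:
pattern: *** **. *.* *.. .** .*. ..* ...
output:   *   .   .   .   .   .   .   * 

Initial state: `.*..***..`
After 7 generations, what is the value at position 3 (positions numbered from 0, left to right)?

.....*..*
****.....
.**..****
......**.
*****....
.***..***
..*....*.
position 3 holds .

.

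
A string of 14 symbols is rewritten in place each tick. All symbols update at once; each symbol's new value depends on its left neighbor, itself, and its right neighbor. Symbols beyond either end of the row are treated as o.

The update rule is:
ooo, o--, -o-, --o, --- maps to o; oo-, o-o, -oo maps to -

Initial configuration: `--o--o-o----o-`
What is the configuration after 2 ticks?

oooooo-oooooo-
ooooo---oooo--

ooooo---oooo--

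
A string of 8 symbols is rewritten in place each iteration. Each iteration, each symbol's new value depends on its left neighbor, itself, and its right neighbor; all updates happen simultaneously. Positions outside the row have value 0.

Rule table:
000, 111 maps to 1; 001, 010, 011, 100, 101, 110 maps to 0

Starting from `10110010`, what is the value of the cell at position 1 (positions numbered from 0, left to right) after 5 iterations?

00000000
11111111
01111110
00111100
10011001
position 1 holds 0

0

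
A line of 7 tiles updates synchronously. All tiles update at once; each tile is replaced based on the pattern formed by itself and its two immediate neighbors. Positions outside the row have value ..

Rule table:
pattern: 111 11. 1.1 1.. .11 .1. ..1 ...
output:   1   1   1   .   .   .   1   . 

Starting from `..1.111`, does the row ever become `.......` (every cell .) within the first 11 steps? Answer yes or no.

yes

.1.1.11
1.1.1.1
.1.1.1.
1.1.1..
.1.1...
1.1....
.1.....
1......
.......
all cells are . at step 9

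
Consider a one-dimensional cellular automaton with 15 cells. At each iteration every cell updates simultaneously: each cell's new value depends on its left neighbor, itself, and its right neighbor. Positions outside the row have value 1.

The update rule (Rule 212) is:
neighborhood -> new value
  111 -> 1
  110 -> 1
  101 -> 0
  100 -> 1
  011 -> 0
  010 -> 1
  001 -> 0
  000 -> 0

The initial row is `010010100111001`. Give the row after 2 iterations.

001010011001110

011010110011100
001010011001110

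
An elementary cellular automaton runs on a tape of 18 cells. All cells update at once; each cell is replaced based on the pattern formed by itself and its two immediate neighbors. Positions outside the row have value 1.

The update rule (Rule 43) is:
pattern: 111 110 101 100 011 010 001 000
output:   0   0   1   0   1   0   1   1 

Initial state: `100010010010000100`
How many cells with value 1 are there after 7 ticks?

001100100100111001
011001001001100011
110010010011001110
000100100110011001
011001001100110011
110010011001100110
000100110011001101
count of 1: 8

8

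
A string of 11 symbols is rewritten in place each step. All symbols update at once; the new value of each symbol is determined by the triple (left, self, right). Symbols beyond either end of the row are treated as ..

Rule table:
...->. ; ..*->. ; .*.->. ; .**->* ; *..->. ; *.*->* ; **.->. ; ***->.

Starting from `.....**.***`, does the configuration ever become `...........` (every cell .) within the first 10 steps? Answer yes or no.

yes

step 1: .....*.**..
step 2: ......**...
step 3: ......*....
step 4: ...........
all cells are . at step 4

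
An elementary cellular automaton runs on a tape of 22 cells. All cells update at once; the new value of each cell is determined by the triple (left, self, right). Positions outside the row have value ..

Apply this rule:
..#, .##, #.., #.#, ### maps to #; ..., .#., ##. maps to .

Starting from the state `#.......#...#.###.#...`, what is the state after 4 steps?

#.#.#.#.#.###.#.#.#.#.

.#.....#.#.#.###.#.#..
#.#...#.#.#.###.#.#.#.
.#.#.#.#.#.###.#.#.#.#
#.#.#.#.#.###.#.#.#.#.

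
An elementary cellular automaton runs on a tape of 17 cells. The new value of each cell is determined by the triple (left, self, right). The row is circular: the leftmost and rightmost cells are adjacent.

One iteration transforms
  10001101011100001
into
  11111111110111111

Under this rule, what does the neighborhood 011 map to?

At position 4 the neighborhood is 011; the next row has 1 there.

1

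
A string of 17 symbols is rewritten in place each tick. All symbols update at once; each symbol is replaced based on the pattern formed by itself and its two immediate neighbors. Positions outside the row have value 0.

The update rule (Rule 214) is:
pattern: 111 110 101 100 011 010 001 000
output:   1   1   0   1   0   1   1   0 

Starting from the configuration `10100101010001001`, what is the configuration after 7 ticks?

11101111110111101

10111101011011111
10011101001001111
11101101111110111
01100100111110011
10111111011111101
10011111001111101
11101111110111101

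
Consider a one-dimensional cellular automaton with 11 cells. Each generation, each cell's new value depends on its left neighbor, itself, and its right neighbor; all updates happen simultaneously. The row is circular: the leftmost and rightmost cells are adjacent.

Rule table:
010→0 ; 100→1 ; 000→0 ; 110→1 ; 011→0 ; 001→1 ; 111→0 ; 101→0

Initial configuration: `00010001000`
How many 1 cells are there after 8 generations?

generation 1: 00101010100
generation 2: 01000000010
generation 3: 10100000101
generation 4: 10010001000
generation 5: 01101010101
generation 6: 00100000000
generation 7: 01010000000
generation 8: 10001000000
count of 1: 2

2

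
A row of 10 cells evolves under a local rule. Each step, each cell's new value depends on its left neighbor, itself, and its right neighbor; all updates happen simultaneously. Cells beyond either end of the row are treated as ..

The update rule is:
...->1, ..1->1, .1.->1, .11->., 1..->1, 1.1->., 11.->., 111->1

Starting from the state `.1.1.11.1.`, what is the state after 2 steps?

11.1....11
...11111..

...11111..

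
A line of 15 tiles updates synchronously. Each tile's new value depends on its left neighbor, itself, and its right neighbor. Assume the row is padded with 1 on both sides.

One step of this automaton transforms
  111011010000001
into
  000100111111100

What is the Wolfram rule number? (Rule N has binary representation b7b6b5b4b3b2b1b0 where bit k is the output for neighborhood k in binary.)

53

position 0: 111 → 0  (bit 7 = 0)
position 2: 110 → 0  (bit 6 = 0)
position 3: 101 → 1  (bit 5 = 1)
position 8: 100 → 1  (bit 4 = 1)
position 4: 011 → 0  (bit 3 = 0)
position 7: 010 → 1  (bit 2 = 1)
position 13: 001 → 0  (bit 1 = 0)
position 9: 000 → 1  (bit 0 = 1)
bits b7..b0 = 00110101 = 53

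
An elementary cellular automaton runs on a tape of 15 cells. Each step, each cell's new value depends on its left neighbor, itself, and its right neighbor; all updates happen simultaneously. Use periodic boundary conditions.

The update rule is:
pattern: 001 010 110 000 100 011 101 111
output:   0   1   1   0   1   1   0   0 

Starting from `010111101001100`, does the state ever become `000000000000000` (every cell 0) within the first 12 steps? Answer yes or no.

no

step 1: 010100101101110
step 2: 010110101101011
step 3: 010110101101011  (fixed point — unchanged through step 12)
step 12 is 010110101101011, still not uniform 0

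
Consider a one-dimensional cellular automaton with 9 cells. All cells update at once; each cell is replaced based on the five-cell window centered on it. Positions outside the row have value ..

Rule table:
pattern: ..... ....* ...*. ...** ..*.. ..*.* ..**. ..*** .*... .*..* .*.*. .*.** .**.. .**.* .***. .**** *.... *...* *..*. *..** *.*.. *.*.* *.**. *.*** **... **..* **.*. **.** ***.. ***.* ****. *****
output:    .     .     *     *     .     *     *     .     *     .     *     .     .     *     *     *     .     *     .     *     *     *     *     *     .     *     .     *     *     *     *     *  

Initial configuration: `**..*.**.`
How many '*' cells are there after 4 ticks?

7

*.*.*.*..
********.
.*******.
*.******.
count of *: 7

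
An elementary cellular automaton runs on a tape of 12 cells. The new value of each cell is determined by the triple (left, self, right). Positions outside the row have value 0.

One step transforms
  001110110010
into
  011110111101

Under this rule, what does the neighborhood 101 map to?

0

At position 5 the neighborhood is 101; the next row has 0 there.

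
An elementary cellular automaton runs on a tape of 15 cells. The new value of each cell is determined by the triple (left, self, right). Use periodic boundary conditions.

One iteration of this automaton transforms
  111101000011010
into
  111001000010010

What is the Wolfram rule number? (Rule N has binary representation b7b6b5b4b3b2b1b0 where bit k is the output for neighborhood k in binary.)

position 1: 111 → 1  (bit 7 = 1)
position 3: 110 → 0  (bit 6 = 0)
position 4: 101 → 0  (bit 5 = 0)
position 6: 100 → 0  (bit 4 = 0)
position 0: 011 → 1  (bit 3 = 1)
position 5: 010 → 1  (bit 2 = 1)
position 9: 001 → 0  (bit 1 = 0)
position 7: 000 → 0  (bit 0 = 0)
bits b7..b0 = 10001100 = 140

140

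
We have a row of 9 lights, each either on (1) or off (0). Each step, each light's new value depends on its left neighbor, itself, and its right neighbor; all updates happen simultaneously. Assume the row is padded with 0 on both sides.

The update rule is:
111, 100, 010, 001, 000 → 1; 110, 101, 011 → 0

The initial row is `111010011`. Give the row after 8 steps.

010011100
111101011
011001000
100111111
111011110
010001101
111110001
011101111

011101111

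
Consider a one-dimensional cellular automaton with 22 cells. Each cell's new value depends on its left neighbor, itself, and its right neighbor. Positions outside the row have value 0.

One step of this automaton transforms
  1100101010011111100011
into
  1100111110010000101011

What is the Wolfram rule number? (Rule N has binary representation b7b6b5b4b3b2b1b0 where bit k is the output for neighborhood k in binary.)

position 12: 111 → 0  (bit 7 = 0)
position 1: 110 → 1  (bit 6 = 1)
position 5: 101 → 1  (bit 5 = 1)
position 2: 100 → 0  (bit 4 = 0)
position 0: 011 → 1  (bit 3 = 1)
position 4: 010 → 1  (bit 2 = 1)
position 3: 001 → 0  (bit 1 = 0)
position 18: 000 → 1  (bit 0 = 1)
bits b7..b0 = 01101101 = 109

109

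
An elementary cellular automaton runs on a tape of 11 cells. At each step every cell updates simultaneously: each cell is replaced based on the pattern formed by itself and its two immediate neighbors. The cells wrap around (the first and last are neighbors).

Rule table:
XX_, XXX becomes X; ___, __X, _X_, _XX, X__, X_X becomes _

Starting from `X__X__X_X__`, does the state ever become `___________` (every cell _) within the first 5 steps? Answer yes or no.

yes

___________
all cells are _ at step 1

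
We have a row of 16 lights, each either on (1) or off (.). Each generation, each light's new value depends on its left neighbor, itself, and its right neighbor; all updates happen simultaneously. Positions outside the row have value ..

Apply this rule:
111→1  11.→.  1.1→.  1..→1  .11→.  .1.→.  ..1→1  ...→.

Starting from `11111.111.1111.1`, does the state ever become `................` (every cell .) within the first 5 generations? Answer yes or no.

no

.111...1...11...
1.1.1.1.1.1..1..
...........11.1.
..........1....1
.........1.1..1.
generation 5 is .........1.1..1., still not uniform .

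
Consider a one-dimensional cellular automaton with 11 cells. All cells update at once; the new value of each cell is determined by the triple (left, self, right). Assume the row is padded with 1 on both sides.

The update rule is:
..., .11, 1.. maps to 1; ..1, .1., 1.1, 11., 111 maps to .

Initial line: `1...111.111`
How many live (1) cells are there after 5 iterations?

.11.1...1..
.1...11..1.
..11.1.1...
1.1.....11.
...1111.1..
count of 1: 5

5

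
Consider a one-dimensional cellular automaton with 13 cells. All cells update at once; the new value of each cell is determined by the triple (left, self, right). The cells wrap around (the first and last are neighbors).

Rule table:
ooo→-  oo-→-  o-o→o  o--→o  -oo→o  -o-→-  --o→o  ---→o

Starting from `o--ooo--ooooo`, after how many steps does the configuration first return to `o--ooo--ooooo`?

step 1: -ooo--ooo----
step 2: oo--ooo--oooo
step 3: --ooo--ooo---
step 4: ooo--ooo--ooo
step 5: ---ooo--ooo--
step 6: oooo--ooo--oo
step 7: ----ooo--ooo-
step 8: ooooo--ooo--o
step 9: -----ooo--ooo
step 10: oooooo--ooo--
step 11: o-----ooo--oo
step 12: -oooooo--ooo-
step 13: oo-----ooo--o
step 14: --oooooo--ooo
step 15: ooo-----ooo--
step 16: o--oooooo--oo
step 17: -ooo-----ooo-
step 18: oo--oooooo--o
step 19: --ooo-----ooo
step 20: ooo--oooooo--
step 21: o--ooo-----oo
step 22: -ooo--oooooo-
step 23: oo--ooo-----o
step 24: --ooo--oooooo
step 25: ooo--ooo-----
step 26: o--ooo--ooooo

26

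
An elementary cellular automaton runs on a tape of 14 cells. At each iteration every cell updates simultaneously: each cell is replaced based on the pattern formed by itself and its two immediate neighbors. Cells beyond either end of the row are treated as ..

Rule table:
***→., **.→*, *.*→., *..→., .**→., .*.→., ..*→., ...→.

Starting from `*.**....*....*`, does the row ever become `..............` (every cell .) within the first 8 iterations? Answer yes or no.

...*..........
..............
all cells are . at iteration 2

yes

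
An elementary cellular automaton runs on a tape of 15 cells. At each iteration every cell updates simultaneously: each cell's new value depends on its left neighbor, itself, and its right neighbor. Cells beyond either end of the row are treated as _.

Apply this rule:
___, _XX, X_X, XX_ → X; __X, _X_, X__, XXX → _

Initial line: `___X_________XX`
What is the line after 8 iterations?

XX___XXXXXXX_XX
XX_X_X_____XXXX
XXX_X__XXX_X__X
X_XX___X_XX____
_XXX_X__XXX_XXX
_X_XX___X_XXX_X
__XXX_X__XX_XX_
X_X_XX___XXXXX_

X_X_XX___XXXXX_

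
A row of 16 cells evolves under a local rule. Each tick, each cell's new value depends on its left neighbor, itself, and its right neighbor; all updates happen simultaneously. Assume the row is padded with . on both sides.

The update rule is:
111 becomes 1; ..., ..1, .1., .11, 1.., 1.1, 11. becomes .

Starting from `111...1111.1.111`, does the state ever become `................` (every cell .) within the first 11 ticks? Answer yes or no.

tick 1: .1.....11.....1.
tick 2: ................
all cells are . at tick 2

yes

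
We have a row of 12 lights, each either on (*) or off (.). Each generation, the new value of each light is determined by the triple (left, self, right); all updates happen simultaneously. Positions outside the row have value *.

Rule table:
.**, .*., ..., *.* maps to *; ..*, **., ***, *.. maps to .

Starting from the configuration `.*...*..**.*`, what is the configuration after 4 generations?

**.*.*..*.**
..****..***.
..*.....*..*
..*.***.*..*

..*.***.*..*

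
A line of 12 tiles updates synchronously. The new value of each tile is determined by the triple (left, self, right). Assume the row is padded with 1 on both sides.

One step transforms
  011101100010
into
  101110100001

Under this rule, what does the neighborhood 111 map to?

At position 2 the neighborhood is 111; the next row has 1 there.

1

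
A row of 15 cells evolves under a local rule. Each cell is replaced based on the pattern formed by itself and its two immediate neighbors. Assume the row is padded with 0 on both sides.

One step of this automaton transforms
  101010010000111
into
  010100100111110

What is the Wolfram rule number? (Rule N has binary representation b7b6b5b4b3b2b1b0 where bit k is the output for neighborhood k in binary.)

171

position 13: 111 → 1  (bit 7 = 1)
position 14: 110 → 0  (bit 6 = 0)
position 1: 101 → 1  (bit 5 = 1)
position 5: 100 → 0  (bit 4 = 0)
position 12: 011 → 1  (bit 3 = 1)
position 0: 010 → 0  (bit 2 = 0)
position 6: 001 → 1  (bit 1 = 1)
position 9: 000 → 1  (bit 0 = 1)
bits b7..b0 = 10101011 = 171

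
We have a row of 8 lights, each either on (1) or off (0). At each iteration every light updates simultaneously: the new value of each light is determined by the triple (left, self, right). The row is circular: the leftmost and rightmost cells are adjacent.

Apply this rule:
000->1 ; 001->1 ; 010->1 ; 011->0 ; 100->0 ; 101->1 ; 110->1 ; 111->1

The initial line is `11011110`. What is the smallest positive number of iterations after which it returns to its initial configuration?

8

iteration 1: 01101111
iteration 2: 10110111
iteration 3: 11011011
iteration 4: 11101101
iteration 5: 11110110
iteration 6: 01111011
iteration 7: 10111101
iteration 8: 11011110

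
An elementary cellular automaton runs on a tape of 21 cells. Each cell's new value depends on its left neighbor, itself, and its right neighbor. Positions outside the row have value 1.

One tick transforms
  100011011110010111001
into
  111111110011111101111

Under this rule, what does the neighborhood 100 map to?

At position 1 the neighborhood is 100; the next row has 1 there.

1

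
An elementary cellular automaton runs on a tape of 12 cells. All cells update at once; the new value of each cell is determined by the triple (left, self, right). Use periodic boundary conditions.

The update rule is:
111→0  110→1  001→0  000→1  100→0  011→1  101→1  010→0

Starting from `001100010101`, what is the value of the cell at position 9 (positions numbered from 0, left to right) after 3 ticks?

0

001101001010
101110000100
011010110000
position 9 holds 0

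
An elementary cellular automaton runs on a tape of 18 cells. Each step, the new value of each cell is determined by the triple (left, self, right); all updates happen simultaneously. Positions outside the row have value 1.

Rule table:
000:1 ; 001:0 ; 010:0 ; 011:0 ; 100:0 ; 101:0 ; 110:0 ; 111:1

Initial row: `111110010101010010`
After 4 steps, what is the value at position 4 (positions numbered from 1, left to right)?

111100000000000000
111001111111111110
110000111111111100
100110011111111000
position 4 holds 1

1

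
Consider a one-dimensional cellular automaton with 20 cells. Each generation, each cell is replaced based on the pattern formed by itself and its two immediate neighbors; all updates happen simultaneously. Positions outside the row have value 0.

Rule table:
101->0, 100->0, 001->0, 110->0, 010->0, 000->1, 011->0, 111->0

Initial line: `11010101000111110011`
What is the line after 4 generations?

11111111000111111111

00000000010000000000
11111111000111111111
00000000010000000000  (repeats generation 1; period 2)
generation 4: 11111111000111111111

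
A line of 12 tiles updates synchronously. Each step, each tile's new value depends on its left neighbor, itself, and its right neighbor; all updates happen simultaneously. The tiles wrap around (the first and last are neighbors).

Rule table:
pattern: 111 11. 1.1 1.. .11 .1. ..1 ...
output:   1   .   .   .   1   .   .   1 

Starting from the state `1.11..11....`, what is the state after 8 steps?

11..11......

step 1: ..1...1..11.
step 2: 1...1....1..
step 3: ..1...11....
step 4: 1...1.1..111
step 5: ..1......111
step 6: ....1111.11.
step 7: 111.111..1..
step 8: 11..11......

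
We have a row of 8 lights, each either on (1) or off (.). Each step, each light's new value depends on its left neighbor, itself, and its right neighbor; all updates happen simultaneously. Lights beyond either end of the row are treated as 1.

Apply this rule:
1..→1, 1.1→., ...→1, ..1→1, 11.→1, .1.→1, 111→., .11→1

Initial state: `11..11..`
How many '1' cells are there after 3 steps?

step 1: .1111111
step 2: .1......
step 3: .1111111
count of 1: 7

7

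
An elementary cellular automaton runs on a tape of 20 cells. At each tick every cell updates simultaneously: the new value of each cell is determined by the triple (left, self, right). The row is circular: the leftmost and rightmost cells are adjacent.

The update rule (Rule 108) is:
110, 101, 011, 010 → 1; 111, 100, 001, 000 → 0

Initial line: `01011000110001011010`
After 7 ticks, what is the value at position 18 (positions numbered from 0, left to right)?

01111000110001111110
01001000110001000010
01001000110001000010  (fixed point — unchanged through tick 7)
position 18 holds 1

1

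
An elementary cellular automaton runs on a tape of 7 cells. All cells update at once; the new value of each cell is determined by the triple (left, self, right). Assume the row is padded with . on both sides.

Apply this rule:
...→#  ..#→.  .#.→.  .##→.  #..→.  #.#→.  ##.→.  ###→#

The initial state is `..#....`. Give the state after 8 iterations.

.#..#..

iteration 1: #...###
iteration 2: ..#..#.
iteration 3: #......
iteration 4: ..#####
iteration 5: #..###.
iteration 6: ....#..
iteration 7: ###...#
iteration 8: .#..#..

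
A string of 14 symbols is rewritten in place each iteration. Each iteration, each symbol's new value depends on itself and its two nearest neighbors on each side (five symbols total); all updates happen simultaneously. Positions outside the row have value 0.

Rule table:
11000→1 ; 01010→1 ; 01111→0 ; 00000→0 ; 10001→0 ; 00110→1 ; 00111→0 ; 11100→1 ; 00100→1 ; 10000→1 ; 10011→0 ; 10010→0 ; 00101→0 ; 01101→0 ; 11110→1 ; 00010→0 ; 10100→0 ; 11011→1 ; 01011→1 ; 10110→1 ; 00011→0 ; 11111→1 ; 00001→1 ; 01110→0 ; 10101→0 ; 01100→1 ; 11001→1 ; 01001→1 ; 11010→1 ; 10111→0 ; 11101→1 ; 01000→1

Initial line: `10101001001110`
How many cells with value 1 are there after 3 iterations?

8

01010101100011
00101011110011
10010100111011
count of 1: 8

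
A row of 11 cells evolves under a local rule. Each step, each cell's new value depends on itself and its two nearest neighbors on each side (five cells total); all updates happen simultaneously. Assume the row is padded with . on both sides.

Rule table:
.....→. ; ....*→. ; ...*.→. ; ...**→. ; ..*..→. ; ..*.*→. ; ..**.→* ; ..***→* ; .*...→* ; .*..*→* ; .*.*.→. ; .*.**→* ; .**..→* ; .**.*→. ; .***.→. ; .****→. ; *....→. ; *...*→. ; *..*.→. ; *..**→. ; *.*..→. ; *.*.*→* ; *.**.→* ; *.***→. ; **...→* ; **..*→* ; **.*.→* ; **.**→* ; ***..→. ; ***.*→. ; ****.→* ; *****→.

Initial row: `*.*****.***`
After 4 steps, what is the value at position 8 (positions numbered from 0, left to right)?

.

step 1: .*...*.*...
step 2: ..*.....*..
step 3: ...*.....*.
step 4: ....*.....*
position 8 holds .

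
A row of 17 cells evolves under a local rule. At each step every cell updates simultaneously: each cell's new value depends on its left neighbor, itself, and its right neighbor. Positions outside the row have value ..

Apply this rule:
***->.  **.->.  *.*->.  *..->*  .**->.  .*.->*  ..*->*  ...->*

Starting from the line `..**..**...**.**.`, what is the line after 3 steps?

step 1: **..**..***.....*
step 2: ..**..**...******
step 3: **..**..***......

**..**..***......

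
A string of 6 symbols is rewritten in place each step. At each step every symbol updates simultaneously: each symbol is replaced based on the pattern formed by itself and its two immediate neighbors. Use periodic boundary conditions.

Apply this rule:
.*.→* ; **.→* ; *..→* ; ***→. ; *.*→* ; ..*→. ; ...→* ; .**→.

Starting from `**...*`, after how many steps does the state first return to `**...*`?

3

step 1: .***..
step 2: ...***
step 3: **...*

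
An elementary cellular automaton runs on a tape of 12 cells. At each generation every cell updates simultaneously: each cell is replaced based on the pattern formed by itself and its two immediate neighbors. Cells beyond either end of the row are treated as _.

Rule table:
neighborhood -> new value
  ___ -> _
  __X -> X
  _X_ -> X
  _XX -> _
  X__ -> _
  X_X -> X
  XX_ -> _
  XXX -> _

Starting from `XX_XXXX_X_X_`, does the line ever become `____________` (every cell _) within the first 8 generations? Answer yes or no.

yes

__X____XXXX_
_XX___X_____
X____XX_____
X___X_______
X__XX_______
X_X_________
XXX_________
____________
all cells are _ at generation 8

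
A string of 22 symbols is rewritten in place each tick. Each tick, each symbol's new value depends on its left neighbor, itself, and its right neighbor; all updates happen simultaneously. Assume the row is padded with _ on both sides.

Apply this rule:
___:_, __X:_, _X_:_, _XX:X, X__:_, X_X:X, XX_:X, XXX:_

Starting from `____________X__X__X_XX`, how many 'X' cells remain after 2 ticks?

___________________XXX
___________________X_X
count of X: 2

2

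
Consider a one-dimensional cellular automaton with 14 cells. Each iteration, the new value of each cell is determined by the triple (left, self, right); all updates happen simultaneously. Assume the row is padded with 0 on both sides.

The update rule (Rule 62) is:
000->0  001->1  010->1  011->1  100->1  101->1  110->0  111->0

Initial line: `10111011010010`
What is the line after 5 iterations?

11100110111111
10011101100000
11110011010000
10001110111000
11011001100100

11011001100100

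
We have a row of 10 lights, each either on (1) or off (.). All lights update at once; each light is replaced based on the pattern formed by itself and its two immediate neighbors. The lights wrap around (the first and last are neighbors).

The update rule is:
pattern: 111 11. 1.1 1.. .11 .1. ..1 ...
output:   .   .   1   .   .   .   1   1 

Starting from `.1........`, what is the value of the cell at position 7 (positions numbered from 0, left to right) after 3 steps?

step 1: 1..1111111
step 2: ..1.......
step 3: 11..111111
position 7 holds 1

1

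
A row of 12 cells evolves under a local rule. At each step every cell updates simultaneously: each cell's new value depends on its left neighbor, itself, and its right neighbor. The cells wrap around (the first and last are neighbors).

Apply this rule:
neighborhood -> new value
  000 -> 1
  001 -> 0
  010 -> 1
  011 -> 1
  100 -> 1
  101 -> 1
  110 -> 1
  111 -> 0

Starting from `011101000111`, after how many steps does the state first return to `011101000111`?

step 1: 110111110101
step 2: 011100011111
step 3: 110111010001
step 4: 011101111101
step 5: 110111000111
step 6: 011101110100
step 7: 010111011111
step 8: 111101110001
step 9: 000111011101
step 10: 110101110111
step 11: 011111011100
step 12: 010001110111
step 13: 111101011101
step 14: 000111110111
step 15: 110100011101
step 16: 011111010111
step 17: 110001111101
step 18: 011101000111

18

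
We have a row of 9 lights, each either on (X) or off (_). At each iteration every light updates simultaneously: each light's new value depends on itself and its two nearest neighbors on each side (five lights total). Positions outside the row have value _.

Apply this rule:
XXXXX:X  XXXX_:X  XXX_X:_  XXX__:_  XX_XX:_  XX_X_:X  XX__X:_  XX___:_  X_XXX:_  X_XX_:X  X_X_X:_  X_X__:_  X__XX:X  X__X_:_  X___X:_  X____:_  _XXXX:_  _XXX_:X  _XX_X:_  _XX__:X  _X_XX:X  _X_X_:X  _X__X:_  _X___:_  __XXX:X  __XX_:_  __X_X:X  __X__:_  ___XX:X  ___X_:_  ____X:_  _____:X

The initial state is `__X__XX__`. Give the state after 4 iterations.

____X_X__
XX__XX___
_X_X_X__X
_XX_X____

_XX_X____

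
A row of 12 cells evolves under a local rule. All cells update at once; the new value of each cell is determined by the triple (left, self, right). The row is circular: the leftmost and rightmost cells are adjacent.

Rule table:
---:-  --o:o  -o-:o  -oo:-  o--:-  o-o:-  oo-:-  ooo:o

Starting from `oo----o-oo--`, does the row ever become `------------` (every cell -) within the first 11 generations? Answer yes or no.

-----oo----o
----o-----oo
---oo----o--
--o-----oo--
-oo----o----
o-----oo----
o----o-----o
----oo----o-
---o-----oo-
--oo----o---
-o-----oo---
generation 11 is -o-----oo---, still not uniform -

no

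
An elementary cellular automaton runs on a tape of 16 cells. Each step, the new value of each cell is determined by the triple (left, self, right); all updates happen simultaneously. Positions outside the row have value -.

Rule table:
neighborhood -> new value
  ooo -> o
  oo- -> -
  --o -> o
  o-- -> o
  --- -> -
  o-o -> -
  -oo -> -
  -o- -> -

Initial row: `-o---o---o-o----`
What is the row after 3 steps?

step 1: o-o-o-o-o---o---
step 2: ---------o-o-o--
step 3: --------o-----o-

--------o-----o-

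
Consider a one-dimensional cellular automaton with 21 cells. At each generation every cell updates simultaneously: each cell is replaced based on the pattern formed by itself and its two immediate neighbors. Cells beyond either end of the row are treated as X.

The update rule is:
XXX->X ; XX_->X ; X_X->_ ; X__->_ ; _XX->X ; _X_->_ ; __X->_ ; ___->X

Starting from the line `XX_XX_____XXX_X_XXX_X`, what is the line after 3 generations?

XX_XX_XXX_XXX___XXX_X

generation 1: XX_XX_XXX_XXX___XXX_X
generation 2: XX_XX_XXX_XXX_X_XXX_X
generation 3: XX_XX_XXX_XXX___XXX_X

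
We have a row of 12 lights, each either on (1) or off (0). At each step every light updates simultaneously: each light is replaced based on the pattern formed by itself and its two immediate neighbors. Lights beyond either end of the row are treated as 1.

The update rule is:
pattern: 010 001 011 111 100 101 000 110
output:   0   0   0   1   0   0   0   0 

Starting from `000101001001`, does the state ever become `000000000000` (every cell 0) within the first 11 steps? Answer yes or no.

yes

000000000000
all cells are 0 at step 1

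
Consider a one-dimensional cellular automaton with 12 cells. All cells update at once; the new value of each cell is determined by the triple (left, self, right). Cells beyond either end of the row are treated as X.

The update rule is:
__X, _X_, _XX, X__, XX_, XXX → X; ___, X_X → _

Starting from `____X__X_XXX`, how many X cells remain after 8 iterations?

X__XXXXX_XXX
XXXXXXXX_XXX
XXXXXXXX_XXX  (fixed point — unchanged through iteration 8)
count of X: 11

11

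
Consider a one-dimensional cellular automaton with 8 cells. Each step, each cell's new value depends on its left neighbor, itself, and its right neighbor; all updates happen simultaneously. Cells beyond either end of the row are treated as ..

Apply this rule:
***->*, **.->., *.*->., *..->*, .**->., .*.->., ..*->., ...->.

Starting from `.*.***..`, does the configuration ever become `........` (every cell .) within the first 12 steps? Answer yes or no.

yes

....*.*.
.......*
........
all cells are . at step 3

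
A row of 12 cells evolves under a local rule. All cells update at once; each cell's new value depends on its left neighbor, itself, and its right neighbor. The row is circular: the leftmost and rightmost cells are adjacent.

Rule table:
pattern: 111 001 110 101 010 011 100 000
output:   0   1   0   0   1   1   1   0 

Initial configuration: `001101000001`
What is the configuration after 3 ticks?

111001100011
000111010110
001100010101

001100010101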